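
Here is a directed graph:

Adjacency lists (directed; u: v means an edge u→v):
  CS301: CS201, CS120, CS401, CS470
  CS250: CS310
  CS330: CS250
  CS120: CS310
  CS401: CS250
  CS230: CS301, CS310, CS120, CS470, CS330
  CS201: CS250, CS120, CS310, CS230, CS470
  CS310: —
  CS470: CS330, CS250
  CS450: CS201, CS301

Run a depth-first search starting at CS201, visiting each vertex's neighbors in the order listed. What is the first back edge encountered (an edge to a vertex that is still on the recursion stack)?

DFS from CS201 (visiting each vertex's neighbors in the order listed); mark gray on enter, black on exit:
CS201 gray
  CS250 gray
    CS310 gray
    CS310 black
  CS250 black
  CS120 gray
    CS120→CS310: CS310 black — skip
  CS120 black
  CS201→CS310: CS310 black — skip
  CS230 gray
    CS301 gray
      CS301→CS201: CS201 is gray → back edge
First back edge: CS301 → CS201.

CS301→CS201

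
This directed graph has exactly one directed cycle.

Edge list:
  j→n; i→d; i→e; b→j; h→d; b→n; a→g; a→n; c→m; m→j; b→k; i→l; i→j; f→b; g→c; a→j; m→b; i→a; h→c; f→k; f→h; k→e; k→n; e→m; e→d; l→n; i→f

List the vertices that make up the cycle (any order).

DFS with gray/black marking from e:
e gray
  m gray
    b gray
      n gray
      n black
      j gray
        j→n: n black — skip
      j black
      k gray
        k→n: n black — skip
        k→e: e is gray → back edge
Back edge closes the cycle e → m → b → k → e; its vertices are {b, e, k, m}.

b, e, k, m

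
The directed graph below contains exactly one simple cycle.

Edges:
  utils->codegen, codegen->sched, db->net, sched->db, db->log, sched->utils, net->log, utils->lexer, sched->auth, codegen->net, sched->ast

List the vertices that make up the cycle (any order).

sched, utils, codegen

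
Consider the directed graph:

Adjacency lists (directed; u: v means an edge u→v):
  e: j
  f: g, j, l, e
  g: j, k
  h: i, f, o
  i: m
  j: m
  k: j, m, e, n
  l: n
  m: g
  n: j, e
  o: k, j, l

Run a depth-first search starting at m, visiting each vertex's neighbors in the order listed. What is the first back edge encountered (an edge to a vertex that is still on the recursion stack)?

DFS from m (visiting each vertex's neighbors in the order listed); mark gray on enter, black on exit:
m gray
  g gray
    j gray
      j→m: m is gray → back edge
First back edge: j → m.

j->m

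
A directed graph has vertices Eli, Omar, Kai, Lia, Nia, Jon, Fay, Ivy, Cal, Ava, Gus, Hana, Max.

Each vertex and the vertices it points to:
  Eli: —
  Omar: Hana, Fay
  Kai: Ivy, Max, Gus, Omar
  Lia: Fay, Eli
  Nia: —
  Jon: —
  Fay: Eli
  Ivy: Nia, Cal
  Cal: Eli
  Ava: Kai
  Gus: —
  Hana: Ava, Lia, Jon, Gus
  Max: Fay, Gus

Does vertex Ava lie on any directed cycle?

Yes

Ava is on a cycle iff Ava can reach itself via ≥1 edge.
Ava → Kai → Omar → Hana → Ava — yes.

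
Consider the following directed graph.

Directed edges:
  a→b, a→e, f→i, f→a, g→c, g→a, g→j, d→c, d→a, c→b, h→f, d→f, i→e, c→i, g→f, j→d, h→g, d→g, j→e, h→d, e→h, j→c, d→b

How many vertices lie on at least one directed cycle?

9

A vertex is on a directed cycle iff it belongs to a strongly connected component of size ≥ 2 (or has a self-loop).
The vertices on cycles are {a, c, d, e, f, g, h, i, j} — 9 in total.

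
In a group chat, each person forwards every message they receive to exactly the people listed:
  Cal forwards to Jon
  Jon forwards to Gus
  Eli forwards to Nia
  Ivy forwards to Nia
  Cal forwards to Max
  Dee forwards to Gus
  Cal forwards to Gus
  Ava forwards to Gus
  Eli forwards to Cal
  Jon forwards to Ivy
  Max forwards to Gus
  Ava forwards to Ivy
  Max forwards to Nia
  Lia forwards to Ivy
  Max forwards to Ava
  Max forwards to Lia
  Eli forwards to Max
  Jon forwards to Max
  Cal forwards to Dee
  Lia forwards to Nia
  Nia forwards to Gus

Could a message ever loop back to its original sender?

No

DFS with white/gray/black marking, starting from Gus:
Gus gray
Gus black
Dee gray
  Dee→Gus: Gus black — skip
Dee black
Lia gray
  Ivy gray
    Nia gray
      Nia→Gus: Gus black — skip
    Nia black
  Ivy black
  Lia→Nia: Nia black — skip
Lia black
Ava gray
  Ava→Gus: Gus black — skip
  Ava→Ivy: Ivy black — skip
Ava black
Eli gray
  Eli→Nia: Nia black — skip
  Max gray
    Max→Gus: Gus black — skip
    Max→Lia: Lia black — skip
    Max→Ava: Ava black — skip
    Max→Nia: Nia black — skip
  Max black
  Cal gray
    Jon gray
      Jon→Ivy: Ivy black — skip
      Jon→Max: Max black — skip
      Jon→Gus: Gus black — skip
    Jon black
    Cal→Gus: Gus black — skip
    Cal→Max: Max black — skip
    Cal→Dee: Dee black — skip
  Cal black
Eli black
Every edge goes to a white or black vertex — no back edge, so the graph is acyclic.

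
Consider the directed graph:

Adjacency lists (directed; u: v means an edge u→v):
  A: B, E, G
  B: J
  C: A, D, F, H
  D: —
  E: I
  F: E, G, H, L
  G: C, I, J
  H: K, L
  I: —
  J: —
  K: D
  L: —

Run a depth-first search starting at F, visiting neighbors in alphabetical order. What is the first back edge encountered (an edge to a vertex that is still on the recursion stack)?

A→G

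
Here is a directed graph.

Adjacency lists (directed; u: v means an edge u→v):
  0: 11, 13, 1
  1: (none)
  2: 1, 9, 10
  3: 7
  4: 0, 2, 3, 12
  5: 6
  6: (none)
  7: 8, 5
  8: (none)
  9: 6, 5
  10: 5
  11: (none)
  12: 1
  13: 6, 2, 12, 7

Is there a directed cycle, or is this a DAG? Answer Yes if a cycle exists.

No

DFS with white/gray/black marking, starting from 1:
1 gray
1 black
0 gray
  11 gray
  11 black
  13 gray
    6 gray
    6 black
    2 gray
      2→1: 1 black — skip
      9 gray
        9→6: 6 black — skip
        5 gray
          5→6: 6 black — skip
        5 black
      9 black
      10 gray
        10→5: 5 black — skip
      10 black
    2 black
    12 gray
      12→1: 1 black — skip
    12 black
    7 gray
      8 gray
      8 black
      7→5: 5 black — skip
    7 black
  13 black
  0→1: 1 black — skip
0 black
3 gray
  3→7: 7 black — skip
3 black
4 gray
  4→0: 0 black — skip
  4→2: 2 black — skip
  4→3: 3 black — skip
  4→12: 12 black — skip
4 black
Every edge goes to a white or black vertex — no back edge, so the graph is acyclic.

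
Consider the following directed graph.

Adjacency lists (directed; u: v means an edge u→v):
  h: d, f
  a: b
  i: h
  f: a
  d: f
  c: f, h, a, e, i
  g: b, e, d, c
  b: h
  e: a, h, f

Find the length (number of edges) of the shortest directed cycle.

4

For each vertex v, BFS finds the shortest path from v back to v.
The shortest such closed walk is b → h → f → a → b, length 4.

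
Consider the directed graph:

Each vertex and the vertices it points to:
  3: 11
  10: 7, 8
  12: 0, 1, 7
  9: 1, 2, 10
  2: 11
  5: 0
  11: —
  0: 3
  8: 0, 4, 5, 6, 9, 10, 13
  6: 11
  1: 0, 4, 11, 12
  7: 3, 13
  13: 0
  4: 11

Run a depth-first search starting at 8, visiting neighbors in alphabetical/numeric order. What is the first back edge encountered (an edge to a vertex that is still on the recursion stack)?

DFS from 8 (visiting neighbors in alphabetical/numeric order); mark gray on enter, black on exit:
8 gray
  0 gray
    3 gray
      11 gray
      11 black
    3 black
  0 black
  4 gray
    4→11: 11 black — skip
  4 black
  5 gray
    5→0: 0 black — skip
  5 black
  6 gray
    6→11: 11 black — skip
  6 black
  9 gray
    1 gray
      1→0: 0 black — skip
      1→4: 4 black — skip
      1→11: 11 black — skip
      12 gray
        12→0: 0 black — skip
        12→1: 1 is gray → back edge
First back edge: 12 → 1.

12->1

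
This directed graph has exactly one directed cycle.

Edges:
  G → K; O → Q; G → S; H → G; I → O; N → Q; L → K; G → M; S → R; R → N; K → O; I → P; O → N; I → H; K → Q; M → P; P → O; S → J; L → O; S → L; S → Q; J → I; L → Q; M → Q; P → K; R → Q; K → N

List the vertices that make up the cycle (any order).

G, H, I, J, S

DFS with gray/black marking from J:
J gray
  I gray
    H gray
      G gray
        S gray
          Q gray
          Q black
          L gray
            K gray
              N gray
                N→Q: Q black — skip
              N black
              O gray
                O→Q: Q black — skip
                O→N: N black — skip
              O black
              K→Q: Q black — skip
            K black
            L→Q: Q black — skip
            L→O: O black — skip
          L black
          S→J: J is gray → back edge
Back edge closes the cycle J → I → H → G → S → J; its vertices are {G, H, I, J, S}.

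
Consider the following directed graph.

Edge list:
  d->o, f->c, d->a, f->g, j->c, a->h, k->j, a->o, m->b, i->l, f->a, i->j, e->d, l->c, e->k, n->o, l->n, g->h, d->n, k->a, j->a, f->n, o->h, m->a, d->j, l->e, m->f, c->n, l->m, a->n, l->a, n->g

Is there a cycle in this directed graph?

No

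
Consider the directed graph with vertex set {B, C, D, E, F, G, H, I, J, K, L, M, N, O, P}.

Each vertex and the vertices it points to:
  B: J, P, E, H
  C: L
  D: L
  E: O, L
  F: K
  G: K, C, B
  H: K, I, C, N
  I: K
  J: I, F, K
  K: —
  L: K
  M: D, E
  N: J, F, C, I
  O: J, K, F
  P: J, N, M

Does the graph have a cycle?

No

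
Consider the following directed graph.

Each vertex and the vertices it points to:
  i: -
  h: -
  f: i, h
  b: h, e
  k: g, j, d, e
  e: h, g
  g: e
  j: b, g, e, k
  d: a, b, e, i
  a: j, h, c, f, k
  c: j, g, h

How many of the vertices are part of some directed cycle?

7

A vertex is on a directed cycle iff it belongs to a strongly connected component of size ≥ 2 (or has a self-loop).
The vertices on cycles are {a, c, d, e, g, j, k} — 7 in total.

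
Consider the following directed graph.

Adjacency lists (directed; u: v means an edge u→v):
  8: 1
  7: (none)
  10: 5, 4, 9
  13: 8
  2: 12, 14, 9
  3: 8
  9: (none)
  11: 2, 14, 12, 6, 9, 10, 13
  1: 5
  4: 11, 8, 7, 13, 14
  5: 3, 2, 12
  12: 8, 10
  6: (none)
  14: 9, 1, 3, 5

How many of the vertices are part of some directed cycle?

11

A vertex is on a directed cycle iff it belongs to a strongly connected component of size ≥ 2 (or has a self-loop).
The vertices on cycles are {1, 2, 3, 4, 5, 8, 10, 11, 12, 13, 14} — 11 in total.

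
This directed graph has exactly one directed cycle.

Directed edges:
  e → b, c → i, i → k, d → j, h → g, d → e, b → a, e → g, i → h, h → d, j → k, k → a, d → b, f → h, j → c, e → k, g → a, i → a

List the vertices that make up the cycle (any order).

c, d, h, i, j

DFS with gray/black marking from h:
h gray
  d gray
    j gray
      c gray
        i gray
          a gray
          a black
          k gray
            k→a: a black — skip
          k black
          i→h: h is gray → back edge
Back edge closes the cycle h → d → j → c → i → h; its vertices are {c, d, h, i, j}.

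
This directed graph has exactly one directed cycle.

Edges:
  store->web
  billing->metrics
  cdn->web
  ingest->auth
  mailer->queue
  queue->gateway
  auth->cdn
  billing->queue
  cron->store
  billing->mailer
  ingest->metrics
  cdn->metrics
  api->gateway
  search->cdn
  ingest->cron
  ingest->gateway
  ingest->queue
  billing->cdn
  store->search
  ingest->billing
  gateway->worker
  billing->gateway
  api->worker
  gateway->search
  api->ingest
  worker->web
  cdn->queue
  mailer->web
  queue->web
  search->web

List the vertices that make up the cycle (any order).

DFS with gray/black marking from gateway:
gateway gray
  worker gray
    web gray
    web black
  worker black
  search gray
    search→web: web black — skip
    cdn gray
      cdn→web: web black — skip
      queue gray
        queue→web: web black — skip
        queue→gateway: gateway is gray → back edge
Back edge closes the cycle gateway → search → cdn → queue → gateway; its vertices are {cdn, queue, search, gateway}.

cdn, queue, search, gateway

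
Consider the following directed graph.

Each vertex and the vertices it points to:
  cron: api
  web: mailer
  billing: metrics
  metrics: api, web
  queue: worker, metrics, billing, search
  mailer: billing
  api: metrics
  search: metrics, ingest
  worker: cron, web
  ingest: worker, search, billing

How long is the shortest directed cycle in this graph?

2

For each vertex v, BFS finds the shortest path from v back to v.
The shortest such closed walk is search → ingest → search, length 2.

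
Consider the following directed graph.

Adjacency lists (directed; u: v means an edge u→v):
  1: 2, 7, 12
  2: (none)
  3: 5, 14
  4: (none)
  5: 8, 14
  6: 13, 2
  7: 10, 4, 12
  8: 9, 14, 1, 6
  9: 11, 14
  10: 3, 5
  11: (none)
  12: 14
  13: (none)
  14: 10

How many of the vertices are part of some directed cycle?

9

A vertex is on a directed cycle iff it belongs to a strongly connected component of size ≥ 2 (or has a self-loop).
The vertices on cycles are {1, 3, 5, 7, 8, 9, 10, 12, 14} — 9 in total.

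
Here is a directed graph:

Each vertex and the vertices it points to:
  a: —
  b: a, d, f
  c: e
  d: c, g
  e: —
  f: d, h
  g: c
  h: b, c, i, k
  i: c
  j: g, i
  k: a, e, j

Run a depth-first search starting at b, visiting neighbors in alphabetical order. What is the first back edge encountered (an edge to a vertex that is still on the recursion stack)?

DFS from b (visiting neighbors in alphabetical order); mark gray on enter, black on exit:
b gray
  a gray
  a black
  d gray
    c gray
      e gray
      e black
    c black
    g gray
      g→c: c black — skip
    g black
  d black
  f gray
    f→d: d black — skip
    h gray
      h→b: b is gray → back edge
First back edge: h → b.

h->b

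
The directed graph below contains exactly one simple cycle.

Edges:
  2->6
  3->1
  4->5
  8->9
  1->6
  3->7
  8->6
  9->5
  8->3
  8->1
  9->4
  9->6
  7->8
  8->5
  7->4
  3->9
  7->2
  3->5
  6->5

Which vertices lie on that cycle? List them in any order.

3, 7, 8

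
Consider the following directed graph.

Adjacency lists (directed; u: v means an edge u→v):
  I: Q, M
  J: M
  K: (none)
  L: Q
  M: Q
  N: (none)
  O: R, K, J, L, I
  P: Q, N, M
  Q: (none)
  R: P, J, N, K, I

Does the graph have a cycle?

No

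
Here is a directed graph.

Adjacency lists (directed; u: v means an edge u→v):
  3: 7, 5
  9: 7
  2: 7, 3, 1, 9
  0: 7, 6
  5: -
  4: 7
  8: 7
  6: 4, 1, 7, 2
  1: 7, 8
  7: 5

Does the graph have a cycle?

DFS with white/gray/black marking, starting from 2:
2 gray
  7 gray
    5 gray
    5 black
  7 black
  3 gray
    3→7: 7 black — skip
    3→5: 5 black — skip
  3 black
  1 gray
    1→7: 7 black — skip
    8 gray
      8→7: 7 black — skip
    8 black
  1 black
  9 gray
    9→7: 7 black — skip
  9 black
2 black
0 gray
  0→7: 7 black — skip
  6 gray
    4 gray
      4→7: 7 black — skip
    4 black
    6→1: 1 black — skip
    6→7: 7 black — skip
    6→2: 2 black — skip
  6 black
0 black
Every edge goes to a white or black vertex — no back edge, so the graph is acyclic.

No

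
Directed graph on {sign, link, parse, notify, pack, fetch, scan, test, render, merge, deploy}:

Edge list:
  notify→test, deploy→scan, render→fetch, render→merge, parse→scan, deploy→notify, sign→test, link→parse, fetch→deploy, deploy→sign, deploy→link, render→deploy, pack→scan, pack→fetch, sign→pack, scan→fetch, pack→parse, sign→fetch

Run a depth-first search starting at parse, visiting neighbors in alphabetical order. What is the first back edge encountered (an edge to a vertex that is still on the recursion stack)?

link→parse

DFS from parse (visiting neighbors in alphabetical order); mark gray on enter, black on exit:
parse gray
  scan gray
    fetch gray
      deploy gray
        link gray
          link→parse: parse is gray → back edge
First back edge: link → parse.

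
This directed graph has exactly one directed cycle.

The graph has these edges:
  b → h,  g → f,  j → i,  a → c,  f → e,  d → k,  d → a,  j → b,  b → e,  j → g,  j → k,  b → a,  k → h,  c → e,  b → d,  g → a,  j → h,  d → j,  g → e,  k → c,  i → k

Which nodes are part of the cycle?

b, d, j

DFS with gray/black marking from j:
j gray
  g gray
    a gray
      c gray
        e gray
        e black
      c black
    a black
    g→e: e black — skip
    f gray
      f→e: e black — skip
    f black
  g black
  b gray
    b→a: a black — skip
    d gray
      d→j: j is gray → back edge
Back edge closes the cycle j → b → d → j; its vertices are {b, d, j}.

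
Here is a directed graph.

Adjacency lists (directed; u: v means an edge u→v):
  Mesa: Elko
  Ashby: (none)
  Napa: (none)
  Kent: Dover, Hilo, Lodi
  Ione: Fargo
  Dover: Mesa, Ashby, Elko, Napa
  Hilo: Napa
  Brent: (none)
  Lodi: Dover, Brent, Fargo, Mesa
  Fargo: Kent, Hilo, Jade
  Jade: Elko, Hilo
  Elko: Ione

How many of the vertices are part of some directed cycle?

8

A vertex is on a directed cycle iff it belongs to a strongly connected component of size ≥ 2 (or has a self-loop).
The vertices on cycles are {Elko, Ione, Jade, Kent, Lodi, Mesa, Dover, Fargo} — 8 in total.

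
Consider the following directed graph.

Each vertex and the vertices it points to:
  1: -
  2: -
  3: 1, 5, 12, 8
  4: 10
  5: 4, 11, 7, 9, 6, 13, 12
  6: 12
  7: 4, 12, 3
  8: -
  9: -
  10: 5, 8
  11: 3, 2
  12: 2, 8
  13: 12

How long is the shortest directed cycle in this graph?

3

For each vertex v, BFS finds the shortest path from v back to v.
The shortest such closed walk is 7 → 3 → 5 → 7, length 3.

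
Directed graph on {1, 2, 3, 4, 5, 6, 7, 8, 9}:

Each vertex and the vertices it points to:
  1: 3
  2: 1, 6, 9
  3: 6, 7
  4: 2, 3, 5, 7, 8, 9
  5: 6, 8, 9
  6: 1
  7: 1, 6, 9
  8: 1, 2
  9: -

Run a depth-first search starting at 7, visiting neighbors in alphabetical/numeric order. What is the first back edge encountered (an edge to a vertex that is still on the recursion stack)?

6->1

DFS from 7 (visiting neighbors in alphabetical/numeric order); mark gray on enter, black on exit:
7 gray
  1 gray
    3 gray
      6 gray
        6→1: 1 is gray → back edge
First back edge: 6 → 1.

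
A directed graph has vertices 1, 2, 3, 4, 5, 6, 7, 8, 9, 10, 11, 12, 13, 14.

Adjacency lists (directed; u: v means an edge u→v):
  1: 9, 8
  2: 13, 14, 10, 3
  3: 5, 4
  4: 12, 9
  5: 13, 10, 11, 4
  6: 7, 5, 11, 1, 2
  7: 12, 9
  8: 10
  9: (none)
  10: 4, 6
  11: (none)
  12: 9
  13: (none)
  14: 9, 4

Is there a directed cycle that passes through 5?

Yes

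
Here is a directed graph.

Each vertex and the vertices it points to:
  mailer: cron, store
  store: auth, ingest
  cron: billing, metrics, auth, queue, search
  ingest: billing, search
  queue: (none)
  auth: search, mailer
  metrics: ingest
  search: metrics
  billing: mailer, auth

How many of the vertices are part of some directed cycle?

8

A vertex is on a directed cycle iff it belongs to a strongly connected component of size ≥ 2 (or has a self-loop).
The vertices on cycles are {auth, cron, store, ingest, mailer, search, billing, metrics} — 8 in total.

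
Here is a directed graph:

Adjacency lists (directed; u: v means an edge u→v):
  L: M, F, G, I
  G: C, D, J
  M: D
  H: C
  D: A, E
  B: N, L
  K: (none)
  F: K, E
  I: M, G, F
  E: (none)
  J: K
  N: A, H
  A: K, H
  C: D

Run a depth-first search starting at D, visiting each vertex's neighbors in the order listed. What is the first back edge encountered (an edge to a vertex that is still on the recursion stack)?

DFS from D (visiting each vertex's neighbors in the order listed); mark gray on enter, black on exit:
D gray
  A gray
    K gray
    K black
    H gray
      C gray
        C→D: D is gray → back edge
First back edge: C → D.

C->D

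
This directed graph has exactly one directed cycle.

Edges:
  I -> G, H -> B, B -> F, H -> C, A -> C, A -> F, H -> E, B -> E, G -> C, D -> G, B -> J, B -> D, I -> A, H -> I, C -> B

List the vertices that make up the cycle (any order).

B, C, D, G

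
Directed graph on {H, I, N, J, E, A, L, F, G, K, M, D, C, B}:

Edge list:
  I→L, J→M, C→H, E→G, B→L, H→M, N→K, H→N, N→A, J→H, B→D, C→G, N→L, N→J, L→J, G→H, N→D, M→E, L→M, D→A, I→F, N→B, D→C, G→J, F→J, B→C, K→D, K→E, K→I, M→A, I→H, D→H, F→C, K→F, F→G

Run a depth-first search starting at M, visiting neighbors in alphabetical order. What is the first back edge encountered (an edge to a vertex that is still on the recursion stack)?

H→M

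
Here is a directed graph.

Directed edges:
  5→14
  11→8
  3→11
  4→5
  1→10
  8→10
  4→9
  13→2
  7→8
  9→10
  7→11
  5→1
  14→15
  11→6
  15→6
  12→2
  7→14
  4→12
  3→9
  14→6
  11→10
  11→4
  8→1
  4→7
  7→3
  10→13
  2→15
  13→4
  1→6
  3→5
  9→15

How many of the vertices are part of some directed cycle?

10

A vertex is on a directed cycle iff it belongs to a strongly connected component of size ≥ 2 (or has a self-loop).
The vertices on cycles are {1, 3, 4, 5, 7, 8, 9, 10, 11, 13} — 10 in total.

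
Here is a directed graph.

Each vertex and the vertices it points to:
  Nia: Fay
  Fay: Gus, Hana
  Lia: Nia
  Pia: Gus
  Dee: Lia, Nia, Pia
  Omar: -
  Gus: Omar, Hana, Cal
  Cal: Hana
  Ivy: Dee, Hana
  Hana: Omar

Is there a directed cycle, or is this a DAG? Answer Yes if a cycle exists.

No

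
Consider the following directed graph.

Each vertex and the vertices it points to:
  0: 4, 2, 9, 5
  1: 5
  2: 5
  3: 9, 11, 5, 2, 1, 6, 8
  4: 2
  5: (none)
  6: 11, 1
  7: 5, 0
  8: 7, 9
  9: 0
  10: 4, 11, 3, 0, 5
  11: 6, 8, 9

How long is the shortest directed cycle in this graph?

For each vertex v, BFS finds the shortest path from v back to v.
The shortest such closed walk is 11 → 6 → 11, length 2.

2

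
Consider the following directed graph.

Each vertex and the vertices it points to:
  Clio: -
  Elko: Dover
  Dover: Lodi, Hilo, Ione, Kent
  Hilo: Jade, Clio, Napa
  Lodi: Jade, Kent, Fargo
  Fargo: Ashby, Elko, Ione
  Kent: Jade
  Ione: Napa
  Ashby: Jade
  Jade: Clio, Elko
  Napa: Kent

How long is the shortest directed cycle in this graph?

4

For each vertex v, BFS finds the shortest path from v back to v.
The shortest such closed walk is Elko → Dover → Kent → Jade → Elko, length 4.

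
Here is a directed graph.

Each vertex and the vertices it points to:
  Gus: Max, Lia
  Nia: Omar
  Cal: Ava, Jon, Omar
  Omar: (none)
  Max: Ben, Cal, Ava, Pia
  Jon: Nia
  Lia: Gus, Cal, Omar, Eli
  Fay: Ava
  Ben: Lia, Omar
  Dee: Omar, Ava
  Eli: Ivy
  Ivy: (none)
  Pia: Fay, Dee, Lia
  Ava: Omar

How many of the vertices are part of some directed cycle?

5

A vertex is on a directed cycle iff it belongs to a strongly connected component of size ≥ 2 (or has a self-loop).
The vertices on cycles are {Ben, Gus, Lia, Max, Pia} — 5 in total.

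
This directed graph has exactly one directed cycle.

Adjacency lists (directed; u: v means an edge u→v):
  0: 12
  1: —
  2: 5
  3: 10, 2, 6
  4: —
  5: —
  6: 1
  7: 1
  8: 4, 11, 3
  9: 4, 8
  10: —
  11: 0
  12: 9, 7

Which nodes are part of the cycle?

0, 8, 9, 11, 12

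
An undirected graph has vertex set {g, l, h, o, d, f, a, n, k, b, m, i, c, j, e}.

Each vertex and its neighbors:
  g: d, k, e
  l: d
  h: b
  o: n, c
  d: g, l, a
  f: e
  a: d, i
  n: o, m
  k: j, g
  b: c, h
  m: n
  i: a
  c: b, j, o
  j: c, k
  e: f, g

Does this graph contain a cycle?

No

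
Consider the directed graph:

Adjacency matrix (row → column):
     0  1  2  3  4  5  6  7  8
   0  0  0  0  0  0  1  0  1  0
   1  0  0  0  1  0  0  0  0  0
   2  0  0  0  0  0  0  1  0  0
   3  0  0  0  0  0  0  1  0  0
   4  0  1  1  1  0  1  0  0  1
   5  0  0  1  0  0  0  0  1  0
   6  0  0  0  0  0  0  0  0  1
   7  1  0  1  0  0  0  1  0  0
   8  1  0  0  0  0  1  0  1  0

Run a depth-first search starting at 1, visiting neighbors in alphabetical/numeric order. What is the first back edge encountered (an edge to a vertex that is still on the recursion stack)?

DFS from 1 (visiting neighbors in alphabetical/numeric order); mark gray on enter, black on exit:
1 gray
  3 gray
    6 gray
      8 gray
        0 gray
          5 gray
            2 gray
              2→6: 6 is gray → back edge
First back edge: 2 → 6.

2->6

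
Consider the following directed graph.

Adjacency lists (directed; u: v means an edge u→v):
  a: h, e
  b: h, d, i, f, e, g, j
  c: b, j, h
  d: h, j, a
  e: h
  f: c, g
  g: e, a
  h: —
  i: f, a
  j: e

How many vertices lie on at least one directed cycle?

4

A vertex is on a directed cycle iff it belongs to a strongly connected component of size ≥ 2 (or has a self-loop).
The vertices on cycles are {b, c, f, i} — 4 in total.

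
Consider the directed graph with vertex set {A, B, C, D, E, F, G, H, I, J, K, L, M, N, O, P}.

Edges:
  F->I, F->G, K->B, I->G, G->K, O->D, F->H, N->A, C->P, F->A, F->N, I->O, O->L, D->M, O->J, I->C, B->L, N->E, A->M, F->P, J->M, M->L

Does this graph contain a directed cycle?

No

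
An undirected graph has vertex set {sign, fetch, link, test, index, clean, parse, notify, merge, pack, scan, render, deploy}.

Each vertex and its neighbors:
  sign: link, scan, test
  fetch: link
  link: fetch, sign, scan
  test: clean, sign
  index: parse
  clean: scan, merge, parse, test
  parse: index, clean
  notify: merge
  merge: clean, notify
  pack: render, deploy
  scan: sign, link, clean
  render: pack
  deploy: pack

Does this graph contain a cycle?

DFS, tracking each vertex's parent; an edge to a visited non-parent vertex closes a cycle.
Start from fetch:
visit fetch (parent –)
  visit link (parent fetch)
    link–fetch: parent, skip
    visit sign (parent link)
      sign–link: parent, skip
      visit scan (parent sign)
        scan–sign: parent, skip
        scan–link: link visited and ≠ parent → cycle
Cycle: link – sign – scan – link.

Yes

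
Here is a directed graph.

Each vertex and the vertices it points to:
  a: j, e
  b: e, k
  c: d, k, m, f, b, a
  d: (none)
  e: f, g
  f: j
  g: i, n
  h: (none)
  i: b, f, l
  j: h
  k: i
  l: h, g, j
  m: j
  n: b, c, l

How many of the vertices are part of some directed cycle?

9

A vertex is on a directed cycle iff it belongs to a strongly connected component of size ≥ 2 (or has a self-loop).
The vertices on cycles are {a, b, c, e, g, i, k, l, n} — 9 in total.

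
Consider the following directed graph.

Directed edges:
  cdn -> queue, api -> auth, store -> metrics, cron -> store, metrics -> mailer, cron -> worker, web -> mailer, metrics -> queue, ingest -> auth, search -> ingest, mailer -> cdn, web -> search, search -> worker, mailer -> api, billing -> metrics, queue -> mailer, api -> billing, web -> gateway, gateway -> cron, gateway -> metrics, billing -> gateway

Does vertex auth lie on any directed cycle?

No

auth lies on a cycle iff there is a path from auth back to itself.
Exploring from auth, it never reaches itself; equivalently, its strongly connected component is a singleton.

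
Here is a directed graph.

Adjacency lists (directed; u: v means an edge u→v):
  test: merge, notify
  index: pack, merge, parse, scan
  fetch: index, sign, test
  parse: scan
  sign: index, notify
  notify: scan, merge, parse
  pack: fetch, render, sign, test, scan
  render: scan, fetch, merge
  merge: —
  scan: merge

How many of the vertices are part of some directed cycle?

5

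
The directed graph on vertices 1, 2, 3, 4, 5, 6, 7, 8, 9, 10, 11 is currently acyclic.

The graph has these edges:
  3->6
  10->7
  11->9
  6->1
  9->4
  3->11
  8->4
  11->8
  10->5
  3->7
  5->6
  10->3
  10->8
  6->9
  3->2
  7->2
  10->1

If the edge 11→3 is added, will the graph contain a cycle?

Yes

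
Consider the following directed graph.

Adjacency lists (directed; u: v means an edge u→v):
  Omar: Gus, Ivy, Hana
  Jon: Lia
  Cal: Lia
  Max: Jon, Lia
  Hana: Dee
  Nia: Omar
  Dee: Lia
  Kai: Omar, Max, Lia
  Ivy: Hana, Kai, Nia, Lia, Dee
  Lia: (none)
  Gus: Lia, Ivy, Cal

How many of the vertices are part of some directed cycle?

5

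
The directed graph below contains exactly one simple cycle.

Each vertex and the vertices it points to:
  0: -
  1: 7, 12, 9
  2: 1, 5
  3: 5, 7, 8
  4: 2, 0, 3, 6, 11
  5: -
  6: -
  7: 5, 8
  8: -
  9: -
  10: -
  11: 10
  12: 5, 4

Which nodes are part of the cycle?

DFS with gray/black marking from 4:
4 gray
  2 gray
    1 gray
      7 gray
        5 gray
        5 black
        8 gray
        8 black
      7 black
      12 gray
        12→5: 5 black — skip
        12→4: 4 is gray → back edge
Back edge closes the cycle 4 → 2 → 1 → 12 → 4; its vertices are {1, 2, 4, 12}.

1, 2, 4, 12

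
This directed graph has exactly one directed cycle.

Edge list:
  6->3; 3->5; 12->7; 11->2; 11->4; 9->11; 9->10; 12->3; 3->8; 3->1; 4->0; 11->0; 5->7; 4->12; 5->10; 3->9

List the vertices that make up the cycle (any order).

DFS with gray/black marking from 3:
3 gray
  1 gray
  1 black
  8 gray
  8 black
  9 gray
    11 gray
      2 gray
      2 black
      0 gray
      0 black
      4 gray
        4→0: 0 black — skip
        12 gray
          12→3: 3 is gray → back edge
Back edge closes the cycle 3 → 9 → 11 → 4 → 12 → 3; its vertices are {3, 4, 9, 11, 12}.

3, 4, 9, 11, 12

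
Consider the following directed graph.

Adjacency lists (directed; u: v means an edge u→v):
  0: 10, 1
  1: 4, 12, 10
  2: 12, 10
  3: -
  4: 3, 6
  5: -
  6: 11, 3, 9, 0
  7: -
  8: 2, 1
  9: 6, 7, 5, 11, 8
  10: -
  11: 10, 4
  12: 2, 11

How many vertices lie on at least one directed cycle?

9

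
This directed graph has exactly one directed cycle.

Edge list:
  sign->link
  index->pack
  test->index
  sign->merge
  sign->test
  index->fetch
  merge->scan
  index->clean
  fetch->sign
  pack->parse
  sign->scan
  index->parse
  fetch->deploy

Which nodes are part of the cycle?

sign, test, fetch, index

DFS with gray/black marking from index:
index gray
  clean gray
  clean black
  parse gray
  parse black
  fetch gray
    sign gray
      link gray
      link black
      merge gray
        scan gray
        scan black
      merge black
      sign→scan: scan black — skip
      test gray
        test→index: index is gray → back edge
Back edge closes the cycle index → fetch → sign → test → index; its vertices are {sign, test, fetch, index}.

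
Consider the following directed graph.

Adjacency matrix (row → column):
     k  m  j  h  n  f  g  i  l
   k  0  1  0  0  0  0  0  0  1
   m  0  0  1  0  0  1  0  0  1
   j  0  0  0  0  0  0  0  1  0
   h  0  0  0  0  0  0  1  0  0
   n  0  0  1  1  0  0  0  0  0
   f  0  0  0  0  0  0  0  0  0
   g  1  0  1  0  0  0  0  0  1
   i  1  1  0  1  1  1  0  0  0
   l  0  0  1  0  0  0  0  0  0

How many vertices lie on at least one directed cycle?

A vertex is on a directed cycle iff it belongs to a strongly connected component of size ≥ 2 (or has a self-loop).
The vertices on cycles are {g, h, i, j, k, l, m, n} — 8 in total.

8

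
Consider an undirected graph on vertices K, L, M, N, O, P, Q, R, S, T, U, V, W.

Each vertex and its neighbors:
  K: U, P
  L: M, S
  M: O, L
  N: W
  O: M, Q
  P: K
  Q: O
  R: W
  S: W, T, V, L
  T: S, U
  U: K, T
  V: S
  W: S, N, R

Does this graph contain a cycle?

No

DFS, tracking each vertex's parent; an edge to a visited non-parent vertex closes a cycle.
Start from O:
visit O (parent –)
  visit M (parent O)
    M–O: parent, skip
    visit L (parent M)
      L–M: parent, skip
      visit S (parent L)
        visit W (parent S)
          W–S: parent, skip
          visit N (parent W)
            N–W: parent, skip
          visit R (parent W)
            R–W: parent, skip
        visit T (parent S)
          T–S: parent, skip
          visit U (parent T)
            visit K (parent U)
              K–U: parent, skip
              visit P (parent K)
                P–K: parent, skip
            U–T: parent, skip
        visit V (parent S)
          V–S: parent, skip
        S–L: parent, skip
  visit Q (parent O)
    Q–O: parent, skip
No non-parent visited neighbor found — the graph is a forest.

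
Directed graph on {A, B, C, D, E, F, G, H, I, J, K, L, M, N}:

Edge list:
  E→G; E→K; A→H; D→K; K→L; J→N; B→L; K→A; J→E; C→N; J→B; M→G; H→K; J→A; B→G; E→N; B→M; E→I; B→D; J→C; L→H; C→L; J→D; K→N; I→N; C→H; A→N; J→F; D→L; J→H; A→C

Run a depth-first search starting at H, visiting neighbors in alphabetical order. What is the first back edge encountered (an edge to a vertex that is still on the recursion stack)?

DFS from H (visiting neighbors in alphabetical order); mark gray on enter, black on exit:
H gray
  K gray
    A gray
      C gray
        C→H: H is gray → back edge
First back edge: C → H.

C→H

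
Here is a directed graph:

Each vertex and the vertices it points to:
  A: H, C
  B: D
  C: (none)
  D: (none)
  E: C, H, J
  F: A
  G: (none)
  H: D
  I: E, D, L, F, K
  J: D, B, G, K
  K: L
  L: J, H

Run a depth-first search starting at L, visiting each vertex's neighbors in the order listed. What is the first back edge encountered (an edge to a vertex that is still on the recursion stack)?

K→L

DFS from L (visiting each vertex's neighbors in the order listed); mark gray on enter, black on exit:
L gray
  J gray
    D gray
    D black
    B gray
      B→D: D black — skip
    B black
    G gray
    G black
    K gray
      K→L: L is gray → back edge
First back edge: K → L.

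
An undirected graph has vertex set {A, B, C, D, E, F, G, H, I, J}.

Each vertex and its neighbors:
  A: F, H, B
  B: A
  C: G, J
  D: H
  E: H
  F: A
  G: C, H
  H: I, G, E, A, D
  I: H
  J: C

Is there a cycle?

DFS, tracking each vertex's parent; an edge to a visited non-parent vertex closes a cycle.
Start from G:
visit G (parent –)
  visit C (parent G)
    C–G: parent, skip
    visit J (parent C)
      J–C: parent, skip
  visit H (parent G)
    visit I (parent H)
      I–H: parent, skip
    H–G: parent, skip
    visit E (parent H)
      E–H: parent, skip
    visit A (parent H)
      visit F (parent A)
        F–A: parent, skip
      A–H: parent, skip
      visit B (parent A)
        B–A: parent, skip
    visit D (parent H)
      D–H: parent, skip
No non-parent visited neighbor found — the graph is a forest.

No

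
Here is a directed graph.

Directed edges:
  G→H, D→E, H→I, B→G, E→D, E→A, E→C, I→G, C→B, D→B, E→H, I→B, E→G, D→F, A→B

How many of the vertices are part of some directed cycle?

A vertex is on a directed cycle iff it belongs to a strongly connected component of size ≥ 2 (or has a self-loop).
The vertices on cycles are {B, D, E, G, H, I} — 6 in total.

6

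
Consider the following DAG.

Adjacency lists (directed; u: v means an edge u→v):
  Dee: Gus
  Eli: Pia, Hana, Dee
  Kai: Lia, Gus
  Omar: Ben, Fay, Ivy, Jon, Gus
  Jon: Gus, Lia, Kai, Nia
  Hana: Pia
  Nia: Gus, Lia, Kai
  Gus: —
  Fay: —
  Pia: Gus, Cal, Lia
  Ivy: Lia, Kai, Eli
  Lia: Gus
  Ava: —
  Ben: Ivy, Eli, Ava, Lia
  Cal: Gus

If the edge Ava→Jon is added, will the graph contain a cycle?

Adding Ava→Jon creates a cycle iff Jon can already reach Ava.
Explore from Jon: no path reaches Ava. The graph stays acyclic.

No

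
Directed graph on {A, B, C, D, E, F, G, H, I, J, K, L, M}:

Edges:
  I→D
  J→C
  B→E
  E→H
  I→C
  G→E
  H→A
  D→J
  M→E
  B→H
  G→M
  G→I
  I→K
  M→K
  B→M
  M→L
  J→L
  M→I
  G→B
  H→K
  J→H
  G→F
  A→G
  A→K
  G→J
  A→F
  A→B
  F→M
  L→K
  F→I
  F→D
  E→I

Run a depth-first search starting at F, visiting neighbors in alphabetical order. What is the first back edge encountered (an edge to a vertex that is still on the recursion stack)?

E→H

DFS from F (visiting neighbors in alphabetical order); mark gray on enter, black on exit:
F gray
  D gray
    J gray
      C gray
      C black
      H gray
        A gray
          B gray
            E gray
              E→H: H is gray → back edge
First back edge: E → H.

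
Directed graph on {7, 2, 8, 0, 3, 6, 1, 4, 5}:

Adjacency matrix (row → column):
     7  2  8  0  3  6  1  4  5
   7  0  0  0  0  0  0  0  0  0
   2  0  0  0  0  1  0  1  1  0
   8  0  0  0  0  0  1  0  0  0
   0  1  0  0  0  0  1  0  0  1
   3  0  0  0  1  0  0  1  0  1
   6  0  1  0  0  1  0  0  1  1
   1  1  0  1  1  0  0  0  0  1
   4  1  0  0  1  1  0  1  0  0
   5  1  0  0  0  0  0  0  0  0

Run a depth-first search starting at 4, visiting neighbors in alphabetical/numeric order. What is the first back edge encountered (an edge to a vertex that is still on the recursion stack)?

1->0

DFS from 4 (visiting neighbors in alphabetical/numeric order); mark gray on enter, black on exit:
4 gray
  0 gray
    5 gray
      7 gray
      7 black
    5 black
    6 gray
      2 gray
        1 gray
          1→0: 0 is gray → back edge
First back edge: 1 → 0.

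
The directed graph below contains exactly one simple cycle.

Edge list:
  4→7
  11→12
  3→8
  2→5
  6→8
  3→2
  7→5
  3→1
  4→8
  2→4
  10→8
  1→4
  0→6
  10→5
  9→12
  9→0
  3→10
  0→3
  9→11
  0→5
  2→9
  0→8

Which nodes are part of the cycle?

0, 2, 3, 9

DFS with gray/black marking from 0:
0 gray
  5 gray
  5 black
  6 gray
    8 gray
    8 black
  6 black
  0→8: 8 black — skip
  3 gray
    1 gray
      4 gray
        7 gray
          7→5: 5 black — skip
        7 black
        4→8: 8 black — skip
      4 black
    1 black
    2 gray
      2→4: 4 black — skip
      9 gray
        9→0: 0 is gray → back edge
Back edge closes the cycle 0 → 3 → 2 → 9 → 0; its vertices are {0, 2, 3, 9}.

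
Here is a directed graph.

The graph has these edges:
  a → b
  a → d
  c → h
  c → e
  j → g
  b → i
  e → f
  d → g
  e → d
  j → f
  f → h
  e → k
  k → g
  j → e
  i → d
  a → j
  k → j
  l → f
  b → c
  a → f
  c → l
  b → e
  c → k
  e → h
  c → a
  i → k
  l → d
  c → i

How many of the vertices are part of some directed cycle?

6

A vertex is on a directed cycle iff it belongs to a strongly connected component of size ≥ 2 (or has a self-loop).
The vertices on cycles are {a, b, c, e, j, k} — 6 in total.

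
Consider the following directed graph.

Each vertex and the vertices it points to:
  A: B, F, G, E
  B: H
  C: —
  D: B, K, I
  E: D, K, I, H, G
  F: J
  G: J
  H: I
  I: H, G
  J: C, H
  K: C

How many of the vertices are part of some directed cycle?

4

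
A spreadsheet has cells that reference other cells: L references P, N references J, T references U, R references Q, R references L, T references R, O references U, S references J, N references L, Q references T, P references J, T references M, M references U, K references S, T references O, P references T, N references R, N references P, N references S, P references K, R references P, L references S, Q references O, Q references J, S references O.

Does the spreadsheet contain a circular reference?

DFS with white/gray/black marking, starting from S:
S gray
  O gray
    U gray
    U black
  O black
  J gray
  J black
S black
K gray
  K→S: S black — skip
K black
L gray
  L→S: S black — skip
  P gray
    P→J: J black — skip
    P→K: K black — skip
    T gray
      T→O: O black — skip
      T→U: U black — skip
      R gray
        R→L: L is gray → back edge
Back edge found, so a cycle exists: L → P → T → R → L.

Yes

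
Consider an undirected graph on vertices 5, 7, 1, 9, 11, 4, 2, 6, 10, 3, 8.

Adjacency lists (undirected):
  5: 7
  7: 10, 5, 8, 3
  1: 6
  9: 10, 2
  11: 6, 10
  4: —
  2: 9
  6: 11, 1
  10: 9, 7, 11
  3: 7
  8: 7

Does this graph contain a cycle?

No

DFS, tracking each vertex's parent; an edge to a visited non-parent vertex closes a cycle.
Start from 9:
visit 9 (parent –)
  visit 10 (parent 9)
    10–9: parent, skip
    visit 7 (parent 10)
      7–10: parent, skip
      visit 5 (parent 7)
        5–7: parent, skip
      visit 8 (parent 7)
        8–7: parent, skip
      visit 3 (parent 7)
        3–7: parent, skip
    visit 11 (parent 10)
      visit 6 (parent 11)
        6–11: parent, skip
        visit 1 (parent 6)
          1–6: parent, skip
      11–10: parent, skip
  visit 2 (parent 9)
    2–9: parent, skip
visit 4 (parent –)
No non-parent visited neighbor found — the graph is a forest.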